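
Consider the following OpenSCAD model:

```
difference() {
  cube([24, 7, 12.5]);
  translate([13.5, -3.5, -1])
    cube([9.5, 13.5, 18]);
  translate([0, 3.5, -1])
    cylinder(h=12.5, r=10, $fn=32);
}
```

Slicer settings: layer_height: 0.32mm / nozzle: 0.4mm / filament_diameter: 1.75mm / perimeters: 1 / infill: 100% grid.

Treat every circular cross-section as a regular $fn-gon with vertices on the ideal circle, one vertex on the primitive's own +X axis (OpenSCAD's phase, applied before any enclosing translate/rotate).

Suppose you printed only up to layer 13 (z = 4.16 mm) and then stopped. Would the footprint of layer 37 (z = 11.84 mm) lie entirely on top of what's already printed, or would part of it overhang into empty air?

Compare the two slices. At z = 4.16: the 24×7 cube contributes its full rectangle (area 168.00 mm²); the 9.5×13.5 cube at (13.5, -3.5) contributes its full rectangle (area 128.25 mm²); the cylinder at (0, 3.5): section is a regular 32-gon, circumradius r=10 (area = (32/2)·10.000²·sin(360°/32) = 312.14 mm²); Taking the first minus the rest: starting from the 24×7 cube (168.00 mm²), the 9.5×13.5 cube at (13.5, -3.5) partially overlaps it — only the 66.50 mm² overlap (of its 128.25 mm²) is removed, clipping the outline; the r=10 cylinder at (0, 3.5) partially overlaps it — only the 68.30 mm² overlap (of its 312.14 mm²) is removed, clipping the outline — area = 33.20 mm². At z = 11.84: the cube (footprint 24×7) is included at this height (area 168.00 mm²); the cube at (13.5, -3.5) (footprint 9.5×13.5) is included at this height (area 128.25 mm²); the cylinder at (0, 3.5) is absent (z outside [-1, 11.5]); Taking the first minus the rest: starting from the 24×7 cube (168.00 mm²), the 9.5×13.5 cube at (13.5, -3.5) partially overlaps it — only the 66.50 mm² overlap (of its 128.25 mm²) is removed, clipping the outline — area = 101.50 mm². Checking containment: at z = 11.84 the cross-section extends beyond the z = 4.16 cross-section by about 68.30 mm².

part overhangs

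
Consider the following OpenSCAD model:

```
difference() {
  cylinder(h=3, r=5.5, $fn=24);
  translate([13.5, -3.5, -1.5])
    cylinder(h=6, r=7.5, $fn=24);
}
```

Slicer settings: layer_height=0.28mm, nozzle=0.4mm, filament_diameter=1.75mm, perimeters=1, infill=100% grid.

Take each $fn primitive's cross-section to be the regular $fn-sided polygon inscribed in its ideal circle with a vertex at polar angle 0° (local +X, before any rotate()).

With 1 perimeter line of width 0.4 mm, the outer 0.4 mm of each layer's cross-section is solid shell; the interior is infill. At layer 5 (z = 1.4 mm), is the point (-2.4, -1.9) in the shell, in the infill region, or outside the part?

infill

At z = 1.4 mm: the r=5.5 cylinder gives a regular 24-gon of circumradius 5.5 (constant along its height); the cylinder at (13.5, -3.5): section is a regular 24-gon, circumradius r=7.5; Subtracting the remaining from the first: starting from the r=5.5 cylinder, the r=7.5 cylinder at (13.5, -3.5) misses the remaining region (no effect) — 1 connected region. Overall, the cross-section is a single solid region. The nearest boundary edge runs (-3.89, -3.89)→(-4.76, -2.75); distance from the point to it = 2.39 mm. The point is inside the cross-section and 2.39 mm from the nearest boundary — more than the 0.4 mm shell width (1 × 0.4), so it's in the infill interior.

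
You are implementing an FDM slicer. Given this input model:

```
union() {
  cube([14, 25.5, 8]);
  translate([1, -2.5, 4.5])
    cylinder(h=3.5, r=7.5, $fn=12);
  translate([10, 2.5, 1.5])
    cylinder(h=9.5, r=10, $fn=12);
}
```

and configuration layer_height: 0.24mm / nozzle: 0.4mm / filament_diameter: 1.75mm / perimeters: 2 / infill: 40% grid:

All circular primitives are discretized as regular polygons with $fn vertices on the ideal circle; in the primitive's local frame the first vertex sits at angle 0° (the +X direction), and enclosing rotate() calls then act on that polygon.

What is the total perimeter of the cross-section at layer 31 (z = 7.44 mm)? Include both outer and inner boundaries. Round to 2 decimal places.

108.20 mm

At z = 7.44 mm: the 14×25.5 cube contributes its full rectangle (perimeter 79.00 mm); the r=7.5 cylinder at (1, -2.5) contributes a regular 12-gon of circumradius 7.5 (perimeter = 2·12·7.500·sin(180°/12) = 46.59 mm); the r=10 cylinder at (10, 2.5) contributes a regular 12-gon of circumradius 10 (perimeter = 2·12·10.000·sin(180°/12) = 62.12 mm); Combining (union): the regions partially overlap (shared area 212.48 mm²), so the edge portions inside another operand are dropped and the merged outline is re-measured after clipping — boundary = 108.20 mm. Overall, the cross-section is a single solid region. Total boundary length (outer) = 108.20 mm.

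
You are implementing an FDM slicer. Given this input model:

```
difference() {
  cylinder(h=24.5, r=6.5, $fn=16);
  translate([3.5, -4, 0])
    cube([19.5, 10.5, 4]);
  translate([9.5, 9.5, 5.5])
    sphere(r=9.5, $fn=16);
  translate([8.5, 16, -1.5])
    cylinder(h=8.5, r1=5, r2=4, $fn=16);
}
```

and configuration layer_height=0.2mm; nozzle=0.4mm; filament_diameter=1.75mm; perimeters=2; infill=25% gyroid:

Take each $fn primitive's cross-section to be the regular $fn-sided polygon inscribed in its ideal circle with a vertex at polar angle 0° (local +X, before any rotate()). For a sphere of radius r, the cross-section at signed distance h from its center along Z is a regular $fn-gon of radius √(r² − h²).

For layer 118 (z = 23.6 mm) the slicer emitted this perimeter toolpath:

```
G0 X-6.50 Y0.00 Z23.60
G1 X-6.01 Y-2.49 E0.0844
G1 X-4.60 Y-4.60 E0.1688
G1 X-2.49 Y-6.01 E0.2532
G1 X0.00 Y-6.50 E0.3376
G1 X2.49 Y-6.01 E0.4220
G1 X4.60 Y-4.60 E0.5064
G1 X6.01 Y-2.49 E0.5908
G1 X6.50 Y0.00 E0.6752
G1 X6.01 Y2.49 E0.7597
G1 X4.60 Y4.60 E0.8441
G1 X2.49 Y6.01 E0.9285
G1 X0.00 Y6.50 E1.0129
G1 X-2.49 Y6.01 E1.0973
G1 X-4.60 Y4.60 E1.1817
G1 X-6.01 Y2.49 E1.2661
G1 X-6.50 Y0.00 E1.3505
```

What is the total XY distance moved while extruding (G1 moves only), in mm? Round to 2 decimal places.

Sum the Euclidean lengths of each G1 segment: total = 40.60 mm.

40.60 mm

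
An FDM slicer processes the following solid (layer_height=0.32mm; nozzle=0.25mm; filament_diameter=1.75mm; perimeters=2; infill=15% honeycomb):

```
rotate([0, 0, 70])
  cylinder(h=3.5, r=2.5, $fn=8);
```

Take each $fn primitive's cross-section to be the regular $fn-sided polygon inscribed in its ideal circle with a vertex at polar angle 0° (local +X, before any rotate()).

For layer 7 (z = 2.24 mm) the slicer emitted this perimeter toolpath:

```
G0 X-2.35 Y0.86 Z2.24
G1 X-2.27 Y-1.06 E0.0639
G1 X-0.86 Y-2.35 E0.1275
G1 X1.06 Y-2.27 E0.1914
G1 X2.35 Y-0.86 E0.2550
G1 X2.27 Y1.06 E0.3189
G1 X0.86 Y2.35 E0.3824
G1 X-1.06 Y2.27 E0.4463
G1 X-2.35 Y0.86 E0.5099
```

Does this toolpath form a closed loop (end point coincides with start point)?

yes

Start point (G0): (-2.35, 0.86). End point (last G1): the path returns to the start — closed.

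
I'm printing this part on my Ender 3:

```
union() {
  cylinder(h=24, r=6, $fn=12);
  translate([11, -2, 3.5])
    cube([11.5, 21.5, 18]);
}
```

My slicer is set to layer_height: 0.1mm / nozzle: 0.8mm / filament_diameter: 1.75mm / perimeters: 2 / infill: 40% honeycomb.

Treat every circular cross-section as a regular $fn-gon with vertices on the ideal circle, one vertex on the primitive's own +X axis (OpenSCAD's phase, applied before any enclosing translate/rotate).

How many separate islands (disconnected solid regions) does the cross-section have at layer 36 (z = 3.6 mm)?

2

At z = 3.6 mm: the cylinder: section is a regular 12-gon, circumradius r=6; the cube at (11, -2) is present — its section is the full 11.5×21.5 rectangle; Merging all regions: the 2 present regions are separate (no shared area or edge), so areas and boundary lengths simply add and each stays a separate island — 2 connected regions. Overall, the cross-section has 2 separate islands. Island count = 2.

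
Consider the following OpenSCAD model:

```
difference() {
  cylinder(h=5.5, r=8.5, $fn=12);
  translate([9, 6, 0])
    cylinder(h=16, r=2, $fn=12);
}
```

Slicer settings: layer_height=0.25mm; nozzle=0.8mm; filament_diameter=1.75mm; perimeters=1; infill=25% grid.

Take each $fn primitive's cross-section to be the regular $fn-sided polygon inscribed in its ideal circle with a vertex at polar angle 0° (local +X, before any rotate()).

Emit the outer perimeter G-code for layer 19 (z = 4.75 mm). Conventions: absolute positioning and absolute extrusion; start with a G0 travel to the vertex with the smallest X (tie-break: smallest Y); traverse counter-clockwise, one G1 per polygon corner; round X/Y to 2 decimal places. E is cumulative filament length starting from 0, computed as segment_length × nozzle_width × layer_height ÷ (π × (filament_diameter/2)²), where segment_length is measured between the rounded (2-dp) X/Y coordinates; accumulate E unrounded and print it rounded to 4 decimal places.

At z = 4.75 mm: the cylinder: section is a regular 12-gon, circumradius r=8.5; the cylinder at (9, 6): section is a regular 12-gon, circumradius r=2; Subtracting the remaining from the first: starting from the r=8.5 cylinder, the r=2 cylinder at (9, 6) misses the remaining region (no effect) — 1 connected region. The outline is a single polygon with 12 vertices. Extrusion per mm of travel: 0.8 × 0.25 / (π × 0.875²) = 0.083150. Accumulating E over each segment gives final E = 4.3899.

G0 X-8.50 Y0.00 Z4.75
G1 X-7.36 Y-4.25 E0.3659
G1 X-4.25 Y-7.36 E0.7316
G1 X0.00 Y-8.50 E1.0975
G1 X4.25 Y-7.36 E1.4634
G1 X7.36 Y-4.25 E1.8291
G1 X8.50 Y0.00 E2.1949
G1 X7.36 Y4.25 E2.5608
G1 X4.25 Y7.36 E2.9265
G1 X0.00 Y8.50 E3.2924
G1 X-4.25 Y7.36 E3.6583
G1 X-7.36 Y4.25 E4.0240
G1 X-8.50 Y0.00 E4.3899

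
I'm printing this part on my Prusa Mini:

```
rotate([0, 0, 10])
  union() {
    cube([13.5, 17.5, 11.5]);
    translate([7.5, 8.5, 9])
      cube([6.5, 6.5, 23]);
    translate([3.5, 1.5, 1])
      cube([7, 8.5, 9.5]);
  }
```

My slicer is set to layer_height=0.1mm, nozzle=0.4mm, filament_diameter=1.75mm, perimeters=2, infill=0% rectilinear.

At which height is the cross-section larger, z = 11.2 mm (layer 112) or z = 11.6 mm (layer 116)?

Layer 112 (z = 11.2): the 13.5×17.5 cube contributes its full rectangle (area 236.25 mm²); the cube at (7.5, 8.5) is present — its section is the full 6.5×6.5 rectangle (area 42.25 mm²); the cube at (3.5, 1.5) is absent (z outside [1, 10.5]); Taking the union: the regions partially overlap — summed areas 278.50 mm² minus the doubly-counted overlap 39.00 mm² gives 239.50 mm² — area = 239.50 mm²; (rotated 10° about Z; rotation is an isometry so areas/perimeters/island counts are preserved). So its area = 239.50 mm². Layer 116 (z = 11.6): the cube does not reach this height (z outside [0, 11.5]); the 6.5×6.5 cube at (7.5, 8.5) contributes its full rectangle (area 42.25 mm²); the cube at (3.5, 1.5) does not reach this height (z outside [1, 10.5]); Merging all regions: only the 6.5×6.5 cube at (7.5, 8.5) is present, so the union is just that shape — area = 42.25 mm²; (whole slice rotated 10° about Z — lengths, areas and connectivity unchanged). So its area = 42.25 mm². Layer 112 is larger (239.50 vs 42.25 mm²).

layer 112 (z = 11.2 mm)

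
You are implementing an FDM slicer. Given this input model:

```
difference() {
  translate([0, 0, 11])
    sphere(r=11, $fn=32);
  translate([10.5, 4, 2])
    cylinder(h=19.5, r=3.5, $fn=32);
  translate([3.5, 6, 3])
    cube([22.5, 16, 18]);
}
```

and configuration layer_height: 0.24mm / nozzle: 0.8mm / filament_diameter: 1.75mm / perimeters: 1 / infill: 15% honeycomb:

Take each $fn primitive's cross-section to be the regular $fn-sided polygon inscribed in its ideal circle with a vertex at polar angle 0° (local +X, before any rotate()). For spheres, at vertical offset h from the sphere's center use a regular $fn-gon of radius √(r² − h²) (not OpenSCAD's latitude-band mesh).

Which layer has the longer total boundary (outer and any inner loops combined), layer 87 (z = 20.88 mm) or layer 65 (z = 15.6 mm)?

Layer 87 (z = 20.88): the sphere: section is a regular 32-gon, circumradius = √(r²−h²) = √(11²−9.88²) = 4.836 (perimeter = 2·32·4.836·sin(180°/32) = 30.34 mm); the r=3.5 cylinder at (10.5, 4) contributes a regular 32-gon of circumradius 3.5 (perimeter = 2·32·3.500·sin(180°/32) = 21.96 mm); the cube at (3.5, 6) is present — its section is the full 22.5×16 rectangle (perimeter 77.00 mm); Subtracting the remaining from the first: starting from the r=11 sphere, the r=3.5 cylinder at (10.5, 4) misses the remaining region (no effect); the 22.5×16 cube at (3.5, 6) misses the remaining region (no effect) — boundary = 30.34 mm. So its perimeter = 30.34 mm. Layer 65 (z = 15.6): the r=11 sphere contributes a regular 32-gon of circumradius √(11²−4.6²) = 9.992 (perimeter = 2·32·9.992·sin(180°/32) = 62.68 mm); the cylinder at (10.5, 4): section is a regular 32-gon, circumradius r=3.5 (perimeter = 2·32·3.500·sin(180°/32) = 21.96 mm); the cube at (3.5, 6) is present — its section is the full 22.5×16 rectangle (perimeter 77.00 mm); Taking the first minus the rest: starting from the r=11 sphere, the r=3.5 cylinder at (10.5, 4) partially overlaps it — only the 9.37 mm² overlap (of its 38.24 mm²) is removed, clipping the outline; the 22.5×16 cube at (3.5, 6) partially overlaps it — only the 8.84 mm² overlap (of its 360.00 mm²) is removed, clipping the outline — boundary = 65.67 mm. So its perimeter = 65.67 mm. Layer 65 is larger (65.67 vs 30.34 mm).

layer 65 (z = 15.6 mm)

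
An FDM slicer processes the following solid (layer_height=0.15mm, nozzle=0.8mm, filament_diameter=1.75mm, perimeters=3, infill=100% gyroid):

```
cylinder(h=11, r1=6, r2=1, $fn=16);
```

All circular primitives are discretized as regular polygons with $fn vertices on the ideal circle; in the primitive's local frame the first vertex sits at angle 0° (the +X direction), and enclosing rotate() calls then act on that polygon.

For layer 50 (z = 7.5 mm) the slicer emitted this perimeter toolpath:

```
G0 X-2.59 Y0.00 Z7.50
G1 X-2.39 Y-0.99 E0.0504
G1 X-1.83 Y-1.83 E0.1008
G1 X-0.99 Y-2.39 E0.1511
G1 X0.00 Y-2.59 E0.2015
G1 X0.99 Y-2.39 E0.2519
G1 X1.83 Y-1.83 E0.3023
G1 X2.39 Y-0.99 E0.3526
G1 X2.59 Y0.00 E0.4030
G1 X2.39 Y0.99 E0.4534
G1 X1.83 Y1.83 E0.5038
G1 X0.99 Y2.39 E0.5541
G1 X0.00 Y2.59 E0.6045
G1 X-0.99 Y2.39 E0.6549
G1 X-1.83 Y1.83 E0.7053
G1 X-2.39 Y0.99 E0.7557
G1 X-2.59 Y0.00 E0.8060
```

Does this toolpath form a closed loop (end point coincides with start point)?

Start point (G0): (-2.59, 0.00). End point (last G1): the path returns to the start — closed.

yes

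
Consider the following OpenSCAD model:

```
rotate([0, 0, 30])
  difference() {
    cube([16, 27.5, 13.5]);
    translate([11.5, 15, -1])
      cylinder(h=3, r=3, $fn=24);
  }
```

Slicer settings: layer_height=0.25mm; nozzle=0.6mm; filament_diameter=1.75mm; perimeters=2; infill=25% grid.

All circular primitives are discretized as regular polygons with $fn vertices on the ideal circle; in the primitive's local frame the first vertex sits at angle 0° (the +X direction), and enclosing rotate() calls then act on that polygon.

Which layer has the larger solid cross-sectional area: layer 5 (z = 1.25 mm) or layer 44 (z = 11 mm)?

layer 44 (z = 11 mm)

Layer 5 (z = 1.25): the cube is present — its section is the full 16×27.5 rectangle (area 440.00 mm²); the r=3 cylinder at (11.5, 15) gives a regular 24-gon of circumradius 3 (constant along its height) (area = (24/2)·3.000²·sin(360°/24) = 27.95 mm²); Taking the first minus the rest: starting from the 16×27.5 cube (440.00 mm²), the r=3 cylinder at (11.5, 15) lies wholly inside it (removes its full 27.95 mm² and its 18.80 mm outline becomes a hole wall) — area = 412.05 mm²; (whole slice rotated 30° about Z — lengths, areas and connectivity unchanged). So its area = 412.05 mm². Layer 44 (z = 11): the cube (footprint 16×27.5) is included at this height (area 440.00 mm²); the cylinder at (11.5, 15) is not intersected at this z (z outside [-1, 2]); Subtracting the remaining from the first: none of the subtracted shapes is present at this height, so the 16×27.5 cube is unchanged — area = 440.00 mm²; (whole slice rotated 30° about Z — lengths, areas and connectivity unchanged). So its area = 440.00 mm². Layer 44 is larger (440.00 vs 412.05 mm²).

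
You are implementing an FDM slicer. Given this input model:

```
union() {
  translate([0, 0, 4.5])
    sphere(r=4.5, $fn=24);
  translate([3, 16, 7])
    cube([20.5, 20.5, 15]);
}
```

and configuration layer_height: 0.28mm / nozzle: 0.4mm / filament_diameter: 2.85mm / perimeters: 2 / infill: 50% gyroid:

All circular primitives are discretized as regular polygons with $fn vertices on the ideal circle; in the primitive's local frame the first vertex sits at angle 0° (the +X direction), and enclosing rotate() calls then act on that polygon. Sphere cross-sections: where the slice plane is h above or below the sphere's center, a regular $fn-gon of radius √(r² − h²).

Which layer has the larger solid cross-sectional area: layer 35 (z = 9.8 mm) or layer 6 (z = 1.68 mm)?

Layer 35 (z = 9.8): the sphere is not intersected at this z (|z−center|=5.300 > r=4.5); the 20.5×20.5 cube at (3, 16) contributes its full rectangle (area 420.25 mm²); Combining (union): only the 20.5×20.5 cube at (3, 16) is present, so the union is just that shape — area = 420.25 mm². So its area = 420.25 mm². Layer 6 (z = 1.68): the sphere: section is a regular 24-gon, circumradius = √(r²−h²) = √(4.5²−2.82²) = 3.507 (area = (24/2)·3.507²·sin(360°/24) = 38.19 mm²); the cube at (3, 16) does not reach this height (z outside [7, 22]); Merging all regions: only the r=4.5 sphere is present, so the union is just that shape — area = 38.19 mm². So its area = 38.19 mm². Layer 35 is larger (420.25 vs 38.19 mm²).

layer 35 (z = 9.8 mm)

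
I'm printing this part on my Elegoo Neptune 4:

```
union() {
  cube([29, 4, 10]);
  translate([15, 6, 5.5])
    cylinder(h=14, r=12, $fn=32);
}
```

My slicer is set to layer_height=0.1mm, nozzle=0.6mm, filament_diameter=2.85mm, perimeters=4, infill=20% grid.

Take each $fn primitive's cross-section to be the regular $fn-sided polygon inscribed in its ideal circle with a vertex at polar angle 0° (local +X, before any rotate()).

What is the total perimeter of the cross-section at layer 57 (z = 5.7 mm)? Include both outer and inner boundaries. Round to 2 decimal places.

At z = 5.7 mm: the 29×4 cube contributes its full rectangle (perimeter 66.00 mm); the r=12 cylinder at (15, 6) contributes a regular 32-gon of circumradius 12 (perimeter = 2·32·12.000·sin(180°/32) = 75.28 mm); Merging all regions: the regions partially overlap (shared area 89.65 mm²), so the edge portions inside another operand are dropped and the merged outline is re-measured after clipping — boundary = 88.42 mm. Overall, the cross-section is a single solid region. Total boundary length (outer) = 88.42 mm.

88.42 mm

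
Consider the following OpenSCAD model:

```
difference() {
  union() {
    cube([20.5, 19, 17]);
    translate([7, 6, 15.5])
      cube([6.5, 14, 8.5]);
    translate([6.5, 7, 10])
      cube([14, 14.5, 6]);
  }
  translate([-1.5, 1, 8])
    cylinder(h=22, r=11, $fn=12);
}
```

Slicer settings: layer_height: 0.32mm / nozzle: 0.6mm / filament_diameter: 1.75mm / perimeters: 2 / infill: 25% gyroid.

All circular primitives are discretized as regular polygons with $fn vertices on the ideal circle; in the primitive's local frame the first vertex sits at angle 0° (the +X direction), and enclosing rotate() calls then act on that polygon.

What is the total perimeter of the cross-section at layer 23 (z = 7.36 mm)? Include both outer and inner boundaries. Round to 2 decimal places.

79.00 mm

At z = 7.36 mm: the cube (footprint 20.5×19) is included at this height (perimeter 79.00 mm); the cube at (7, 6) is not intersected at this z (z outside [15.5, 24]); the cube at (6.5, 7) does not reach this height (z outside [10, 16]); Taking the union: only the 20.5×19 cube is present, so the union is just that shape — boundary = 79.00 mm; the cylinder at (-1.5, 1) is absent (z outside [8, 30]); Taking the first minus the rest: none of the subtracted shapes is present at this height, so that combined region is unchanged — boundary = 79.00 mm. Overall, the cross-section is a single solid region. Total boundary length (outer) = 79.00 mm.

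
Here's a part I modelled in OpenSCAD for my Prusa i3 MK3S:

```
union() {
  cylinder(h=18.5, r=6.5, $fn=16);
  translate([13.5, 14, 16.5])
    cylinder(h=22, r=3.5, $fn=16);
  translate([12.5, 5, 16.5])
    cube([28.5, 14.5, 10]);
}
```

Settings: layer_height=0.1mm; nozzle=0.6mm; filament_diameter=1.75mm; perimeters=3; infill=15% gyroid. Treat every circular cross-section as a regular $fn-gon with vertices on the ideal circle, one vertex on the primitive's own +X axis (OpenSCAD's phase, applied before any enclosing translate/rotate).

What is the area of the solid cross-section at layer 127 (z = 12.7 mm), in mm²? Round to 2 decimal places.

129.35 mm²

At z = 12.7 mm: the r=6.5 cylinder gives a regular 16-gon of circumradius 6.5 (constant along its height) (area = (16/2)·6.500²·sin(360°/16) = 129.35 mm²); the cylinder at (13.5, 14) is absent (z outside [16.5, 38.5]); the cube at (12.5, 5) does not reach this height (z outside [16.5, 26.5]); Merging all regions: only the r=6.5 cylinder is present, so the union is just that shape — area = 129.35 mm². Overall, the cross-section is a single solid region. Net area = 129.35 mm².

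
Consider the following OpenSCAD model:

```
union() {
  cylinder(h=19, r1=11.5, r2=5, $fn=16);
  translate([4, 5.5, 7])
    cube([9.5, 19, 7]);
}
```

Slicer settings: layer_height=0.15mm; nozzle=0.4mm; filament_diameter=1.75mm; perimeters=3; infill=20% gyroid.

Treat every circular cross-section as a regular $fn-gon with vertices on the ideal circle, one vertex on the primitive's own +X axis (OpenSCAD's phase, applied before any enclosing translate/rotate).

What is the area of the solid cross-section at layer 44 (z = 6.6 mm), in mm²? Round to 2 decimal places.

261.50 mm²

At z = 6.6 mm: the cone (r1=11.5→r2=5) has section circumradius 9.242 here — a regular 16-gon (area = (16/2)·9.242²·sin(360°/16) = 261.50 mm²); the cube at (4, 5.5) is not intersected at this z (z outside [7, 14]); Merging all regions: only the cone is present, so the union is just that shape — area = 261.50 mm². Overall, the cross-section is a single solid region. Net area = 261.50 mm².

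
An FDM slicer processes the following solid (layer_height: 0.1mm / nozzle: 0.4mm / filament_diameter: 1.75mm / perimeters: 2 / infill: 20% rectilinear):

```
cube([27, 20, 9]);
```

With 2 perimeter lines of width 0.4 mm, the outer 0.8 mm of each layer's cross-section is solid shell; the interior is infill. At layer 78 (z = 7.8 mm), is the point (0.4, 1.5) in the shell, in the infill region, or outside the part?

shell

At z = 7.8 mm: the cube is present — its section is the full 27×20 rectangle. Overall, the cross-section is a single solid region. The nearest boundary edge runs (0.00, 20.00)→(0.00, 0.00); distance from the point to it = 0.40 mm. The point is inside the cross-section, 0.40 mm from the nearest boundary — within the 0.8 mm shell band (2 × 0.4).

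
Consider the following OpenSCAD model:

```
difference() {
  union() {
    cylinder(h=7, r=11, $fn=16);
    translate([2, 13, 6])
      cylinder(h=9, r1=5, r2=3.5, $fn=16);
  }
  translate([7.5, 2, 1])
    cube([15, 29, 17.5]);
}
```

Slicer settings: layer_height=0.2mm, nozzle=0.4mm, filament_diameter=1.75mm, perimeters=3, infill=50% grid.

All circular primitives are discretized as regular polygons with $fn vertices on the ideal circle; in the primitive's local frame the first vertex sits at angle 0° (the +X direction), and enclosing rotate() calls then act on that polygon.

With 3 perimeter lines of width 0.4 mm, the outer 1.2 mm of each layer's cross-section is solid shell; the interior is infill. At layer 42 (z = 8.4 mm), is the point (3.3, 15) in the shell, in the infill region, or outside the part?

infill

At z = 8.4 mm: the cylinder is not intersected at this z (z outside [0, 7]); the cone at (2, 13) contributes a regular 16-gon of circumradius 4.600 (interpolated between r1=5 and r2=3.5 at t=0.267); Combining (union): only the cone at (2, 13) is present, so the union is just that shape — 1 connected region; the cube at (7.5, 2) is present — its section is the full 15×29 rectangle; Subtracting the remaining from the first: starting from the result so far, the 15×29 cube at (7.5, 2) misses the remaining region (no effect) — 1 connected region. Overall, the cross-section is a single solid region. The nearest boundary edge runs (3.76, 17.25)→(5.25, 16.25); distance from the point to it = 2.13 mm. The point is inside the cross-section and 2.13 mm from the nearest boundary — more than the 1.2 mm shell width (3 × 0.4), so it's in the infill interior.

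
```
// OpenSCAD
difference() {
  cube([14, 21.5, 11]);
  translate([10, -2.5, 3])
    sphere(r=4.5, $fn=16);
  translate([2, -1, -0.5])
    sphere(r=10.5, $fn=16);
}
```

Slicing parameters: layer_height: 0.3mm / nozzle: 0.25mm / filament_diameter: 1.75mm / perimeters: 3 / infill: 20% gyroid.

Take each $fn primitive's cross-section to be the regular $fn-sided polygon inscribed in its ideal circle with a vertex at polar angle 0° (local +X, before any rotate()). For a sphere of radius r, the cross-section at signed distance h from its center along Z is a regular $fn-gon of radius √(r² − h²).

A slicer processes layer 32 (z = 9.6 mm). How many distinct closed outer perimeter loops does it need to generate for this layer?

At z = 9.6 mm: the cube (footprint 14×21.5) is included at this height; the sphere at (10, -2.5) is not intersected at this z (|z−center|=6.600 > r=4.5); the r=10.5 sphere at (2, -1) contributes a regular 16-gon of circumradius √(10.5²−10.1²) = 2.871; After the difference (first − rest): starting from the 14×21.5 cube, the r=10.5 sphere at (2, -1) partially overlaps it — only the 6.69 mm² overlap (of its 25.23 mm²) is removed, clipping the outline — 1 connected region. The result has 1 disconnected region.

1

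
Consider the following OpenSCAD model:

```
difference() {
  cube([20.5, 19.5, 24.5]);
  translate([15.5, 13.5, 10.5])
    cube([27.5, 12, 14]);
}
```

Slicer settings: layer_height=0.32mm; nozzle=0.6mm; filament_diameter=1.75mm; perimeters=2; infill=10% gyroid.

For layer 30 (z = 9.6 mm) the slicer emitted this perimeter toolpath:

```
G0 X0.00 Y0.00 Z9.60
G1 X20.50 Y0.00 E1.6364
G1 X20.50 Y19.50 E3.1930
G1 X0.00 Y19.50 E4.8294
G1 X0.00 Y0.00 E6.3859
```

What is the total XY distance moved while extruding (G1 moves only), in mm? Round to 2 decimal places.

Sum the Euclidean lengths of each G1 segment: total = 80.00 mm.

80.00 mm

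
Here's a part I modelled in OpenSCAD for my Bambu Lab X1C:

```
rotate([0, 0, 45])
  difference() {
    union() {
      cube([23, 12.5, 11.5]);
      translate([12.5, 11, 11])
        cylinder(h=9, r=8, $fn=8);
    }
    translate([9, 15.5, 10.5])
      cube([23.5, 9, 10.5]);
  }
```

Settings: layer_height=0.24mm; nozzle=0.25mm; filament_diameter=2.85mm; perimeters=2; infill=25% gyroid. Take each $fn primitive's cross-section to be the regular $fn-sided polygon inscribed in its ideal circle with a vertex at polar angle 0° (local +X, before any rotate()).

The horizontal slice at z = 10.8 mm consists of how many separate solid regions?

At z = 10.8 mm: the cube is present — its section is the full 23×12.5 rectangle; the cylinder at (12.5, 11) does not reach this height (z outside [11, 20]); Taking the union: only the 23×12.5 cube is present, so the union is just that shape — 1 connected region; the 23.5×9 cube at (9, 15.5) contributes its full rectangle; Taking the first minus the rest: starting from that combined region, the 23.5×9 cube at (9, 15.5) misses the remaining region (no effect) — 1 connected region; (whole slice rotated 45° about Z — lengths, areas and connectivity unchanged). The result has 1 disconnected region.

1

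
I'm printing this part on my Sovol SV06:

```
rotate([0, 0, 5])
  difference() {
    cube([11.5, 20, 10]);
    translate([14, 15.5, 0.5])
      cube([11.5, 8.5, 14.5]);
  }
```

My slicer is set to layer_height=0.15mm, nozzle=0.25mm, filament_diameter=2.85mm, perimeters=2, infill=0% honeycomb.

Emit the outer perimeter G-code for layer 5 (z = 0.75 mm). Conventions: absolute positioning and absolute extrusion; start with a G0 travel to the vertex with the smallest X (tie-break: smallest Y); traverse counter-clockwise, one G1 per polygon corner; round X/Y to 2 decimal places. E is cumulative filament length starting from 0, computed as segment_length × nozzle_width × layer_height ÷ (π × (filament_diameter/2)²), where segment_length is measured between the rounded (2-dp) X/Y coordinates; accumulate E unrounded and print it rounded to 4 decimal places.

At z = 0.75 mm: the 11.5×20 cube contributes its full rectangle; the cube at (14, 15.5) (footprint 11.5×8.5) is included at this height; After the difference (first − rest): starting from the 11.5×20 cube, the 11.5×8.5 cube at (14, 15.5) misses the remaining region (no effect) — 1 connected region; (whole slice rotated 5° about Z — lengths, areas and connectivity unchanged). The outline is a single polygon with 4 vertices. Extrusion per mm of travel: 0.25 × 0.15 / (π × 1.425²) = 0.005878. Accumulating E over each segment gives final E = 0.3703.

G0 X-1.74 Y19.92 Z0.75
G1 X0.00 Y0.00 E0.1175
G1 X11.46 Y1.00 E0.1852
G1 X9.71 Y20.93 E0.3028
G1 X-1.74 Y19.92 E0.3703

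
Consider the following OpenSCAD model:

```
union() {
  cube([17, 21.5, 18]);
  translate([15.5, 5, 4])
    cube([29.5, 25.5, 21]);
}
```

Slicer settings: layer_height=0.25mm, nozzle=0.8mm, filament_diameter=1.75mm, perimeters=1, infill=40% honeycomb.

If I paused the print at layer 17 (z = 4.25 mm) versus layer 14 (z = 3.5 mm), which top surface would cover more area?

Layer 17 (z = 4.25): the cube is present — its section is the full 17×21.5 rectangle (area 365.50 mm²); the cube at (15.5, 5) (footprint 29.5×25.5) is included at this height (area 752.25 mm²); Combining (union): the regions partially overlap — summed areas 1117.75 mm² minus the doubly-counted overlap 24.75 mm² gives 1093.00 mm² — area = 1093.00 mm². So its area = 1093.00 mm². Layer 14 (z = 3.5): the cube is present — its section is the full 17×21.5 rectangle (area 365.50 mm²); the cube at (15.5, 5) does not reach this height (z outside [4, 25]); Taking the union: only the 17×21.5 cube is present, so the union is just that shape — area = 365.50 mm². So its area = 365.50 mm². Layer 17 is larger (1093.00 vs 365.50 mm²).

layer 17 (z = 4.25 mm)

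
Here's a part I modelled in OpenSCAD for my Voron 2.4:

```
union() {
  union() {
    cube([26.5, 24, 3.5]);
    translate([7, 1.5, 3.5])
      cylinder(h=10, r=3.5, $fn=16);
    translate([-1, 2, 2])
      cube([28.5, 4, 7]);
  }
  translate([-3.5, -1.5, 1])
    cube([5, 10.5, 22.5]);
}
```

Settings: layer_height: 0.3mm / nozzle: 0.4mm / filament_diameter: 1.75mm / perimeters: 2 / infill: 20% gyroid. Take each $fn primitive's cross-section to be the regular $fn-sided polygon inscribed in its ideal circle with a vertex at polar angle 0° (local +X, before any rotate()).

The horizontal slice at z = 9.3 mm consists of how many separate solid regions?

At z = 9.3 mm: the cube is not intersected at this z (z outside [0, 3.5]); the r=3.5 cylinder at (7, 1.5) contributes a regular 16-gon of circumradius 3.5; the cube at (-1, 2) is absent (z outside [2, 9]); Taking the union: only the r=3.5 cylinder at (7, 1.5) is present, so the union is just that shape — 1 connected region; the 5×10.5 cube at (-3.5, -1.5) contributes its full rectangle; Taking the union: the 2 present regions are separate (no shared area or edge), so areas and boundary lengths simply add and each stays a separate island — 2 connected regions. The result has 2 disconnected regions.

2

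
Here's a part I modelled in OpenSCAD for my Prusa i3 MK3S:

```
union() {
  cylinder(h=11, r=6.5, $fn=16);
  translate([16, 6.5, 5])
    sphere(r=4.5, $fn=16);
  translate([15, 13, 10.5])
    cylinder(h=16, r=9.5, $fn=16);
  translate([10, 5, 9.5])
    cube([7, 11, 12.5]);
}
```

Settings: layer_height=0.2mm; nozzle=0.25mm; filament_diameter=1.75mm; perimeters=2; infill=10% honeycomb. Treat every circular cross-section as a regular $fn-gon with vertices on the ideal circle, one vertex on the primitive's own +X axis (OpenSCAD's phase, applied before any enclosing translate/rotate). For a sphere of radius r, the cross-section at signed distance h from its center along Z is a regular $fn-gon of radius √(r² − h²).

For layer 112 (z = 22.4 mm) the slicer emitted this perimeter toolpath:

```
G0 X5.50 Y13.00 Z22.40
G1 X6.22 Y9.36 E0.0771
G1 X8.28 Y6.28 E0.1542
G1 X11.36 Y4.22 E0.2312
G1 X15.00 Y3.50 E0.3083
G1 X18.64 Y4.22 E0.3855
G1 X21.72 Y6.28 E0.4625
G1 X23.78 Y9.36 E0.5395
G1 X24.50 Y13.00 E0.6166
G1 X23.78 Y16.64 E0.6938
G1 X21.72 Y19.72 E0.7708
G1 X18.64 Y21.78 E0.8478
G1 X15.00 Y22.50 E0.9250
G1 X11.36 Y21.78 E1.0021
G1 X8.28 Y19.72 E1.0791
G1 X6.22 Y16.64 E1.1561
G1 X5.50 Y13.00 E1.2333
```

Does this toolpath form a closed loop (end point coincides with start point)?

Start point (G0): (5.50, 13.00). End point (last G1): the path returns to the start — closed.

yes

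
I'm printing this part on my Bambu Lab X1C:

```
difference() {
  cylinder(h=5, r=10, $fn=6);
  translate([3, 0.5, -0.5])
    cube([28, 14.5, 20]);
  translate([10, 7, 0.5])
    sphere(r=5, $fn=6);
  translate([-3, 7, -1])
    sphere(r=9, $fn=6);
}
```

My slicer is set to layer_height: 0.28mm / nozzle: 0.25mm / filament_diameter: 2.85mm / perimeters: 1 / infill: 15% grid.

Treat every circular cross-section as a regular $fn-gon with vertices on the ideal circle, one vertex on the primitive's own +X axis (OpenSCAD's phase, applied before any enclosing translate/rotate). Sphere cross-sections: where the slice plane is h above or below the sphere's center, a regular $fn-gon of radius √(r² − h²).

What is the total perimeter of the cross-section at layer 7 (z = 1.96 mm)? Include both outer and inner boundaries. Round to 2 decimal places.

56.96 mm

At z = 1.96 mm: the cylinder: section is a regular 6-gon, circumradius r=10 (perimeter = 2·6·10.000·sin(180°/6) = 60.00 mm); the cube at (3, 0.5) (footprint 28×14.5) is included at this height (perimeter 85.00 mm); the r=5 sphere at (10, 7) slices to a regular 6-gon of circumradius 4.782 (√(r²−h²) with h=1.46 from center) (perimeter = 2·6·4.782·sin(180°/6) = 28.69 mm); the sphere at (-3, 7): section is a regular 6-gon, circumradius = √(r²−h²) = √(9²−2.96²) = 8.499 (perimeter = 2·6·8.499·sin(180°/6) = 51.00 mm); Subtracting the remaining from the first: starting from the r=10 cylinder, the 28×14.5 cube at (3, 0.5) partially overlaps it — only the 35.54 mm² overlap (of its 406.00 mm²) is removed, clipping the outline; the r=5 sphere at (10, 7) misses the remaining region (no effect); the r=9 sphere at (-3, 7) partially overlaps it — only the 89.21 mm² overlap (of its 187.68 mm²) is removed, clipping the outline — boundary = 56.96 mm. Overall, the cross-section is a single solid region. Total boundary length (outer) = 56.96 mm.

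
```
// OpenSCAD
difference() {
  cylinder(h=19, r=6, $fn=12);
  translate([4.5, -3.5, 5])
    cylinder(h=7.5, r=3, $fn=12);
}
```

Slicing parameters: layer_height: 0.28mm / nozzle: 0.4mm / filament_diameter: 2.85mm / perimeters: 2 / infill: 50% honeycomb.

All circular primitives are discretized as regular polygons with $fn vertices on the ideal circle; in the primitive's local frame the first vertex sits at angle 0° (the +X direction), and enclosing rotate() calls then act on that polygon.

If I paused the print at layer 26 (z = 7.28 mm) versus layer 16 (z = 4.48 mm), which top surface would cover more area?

Layer 26 (z = 7.28): the cylinder: section is a regular 12-gon, circumradius r=6 (area = (12/2)·6.000²·sin(360°/12) = 108.00 mm²); the r=3 cylinder at (4.5, -3.5) gives a regular 12-gon of circumradius 3 (constant along its height) (area = (12/2)·3.000²·sin(360°/12) = 27.00 mm²); Taking the first minus the rest: starting from the r=6 cylinder (108.00 mm²), the r=3 cylinder at (4.5, -3.5) partially overlaps it — only the 12.99 mm² overlap (of its 27.00 mm²) is removed, clipping the outline — area = 95.01 mm². So its area = 95.01 mm². Layer 16 (z = 4.48): the r=6 cylinder contributes a regular 12-gon of circumradius 6 (area = (12/2)·6.000²·sin(360°/12) = 108.00 mm²); the cylinder at (4.5, -3.5) does not reach this height (z outside [5, 12.5]); Subtracting the remaining from the first: none of the subtracted shapes is present at this height, so the r=6 cylinder is unchanged — area = 108.00 mm². So its area = 108.00 mm². Layer 16 is larger (108.00 vs 95.01 mm²).

layer 16 (z = 4.48 mm)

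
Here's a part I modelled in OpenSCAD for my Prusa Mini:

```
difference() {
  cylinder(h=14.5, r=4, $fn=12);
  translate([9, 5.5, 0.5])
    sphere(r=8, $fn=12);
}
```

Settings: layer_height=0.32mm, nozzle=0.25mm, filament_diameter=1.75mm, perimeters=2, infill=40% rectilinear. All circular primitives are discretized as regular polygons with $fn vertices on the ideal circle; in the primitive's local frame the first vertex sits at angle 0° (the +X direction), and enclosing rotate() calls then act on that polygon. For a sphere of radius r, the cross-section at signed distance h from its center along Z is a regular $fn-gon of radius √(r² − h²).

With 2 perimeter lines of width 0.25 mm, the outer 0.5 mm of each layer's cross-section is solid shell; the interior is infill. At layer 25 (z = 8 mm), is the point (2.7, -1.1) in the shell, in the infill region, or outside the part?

infill

At z = 8 mm: the r=4 cylinder gives a regular 12-gon of circumradius 4 (constant along its height); the sphere at (9, 5.5): section is a regular 12-gon, circumradius = √(r²−h²) = √(8²−7.5²) = 2.784; Taking the first minus the rest: starting from the r=4 cylinder, the r=8 sphere at (9, 5.5) misses the remaining region (no effect) — 1 connected region. Overall, the cross-section is a single solid region. The nearest boundary edge runs (4.00, 0.00)→(3.46, -2.00); distance from the point to it = 0.97 mm. The point is inside the cross-section and 0.97 mm from the nearest boundary — more than the 0.5 mm shell width (2 × 0.25), so it's in the infill interior.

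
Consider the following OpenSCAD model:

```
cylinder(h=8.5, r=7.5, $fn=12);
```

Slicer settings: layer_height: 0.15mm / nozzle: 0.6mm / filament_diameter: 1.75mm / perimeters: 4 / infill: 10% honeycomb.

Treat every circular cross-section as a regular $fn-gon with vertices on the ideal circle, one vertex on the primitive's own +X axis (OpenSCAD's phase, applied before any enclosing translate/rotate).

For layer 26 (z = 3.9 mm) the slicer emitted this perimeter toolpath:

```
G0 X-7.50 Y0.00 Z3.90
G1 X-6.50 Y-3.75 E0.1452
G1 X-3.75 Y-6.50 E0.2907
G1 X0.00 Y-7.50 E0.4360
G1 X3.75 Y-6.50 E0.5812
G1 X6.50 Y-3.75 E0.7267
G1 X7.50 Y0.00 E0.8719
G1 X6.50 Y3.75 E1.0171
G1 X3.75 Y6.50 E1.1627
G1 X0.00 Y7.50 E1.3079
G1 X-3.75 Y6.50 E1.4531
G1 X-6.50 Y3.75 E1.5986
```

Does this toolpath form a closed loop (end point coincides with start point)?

Start point (G0): (-7.50, 0.00). End point (last G1): the path does not return to the start — open.

no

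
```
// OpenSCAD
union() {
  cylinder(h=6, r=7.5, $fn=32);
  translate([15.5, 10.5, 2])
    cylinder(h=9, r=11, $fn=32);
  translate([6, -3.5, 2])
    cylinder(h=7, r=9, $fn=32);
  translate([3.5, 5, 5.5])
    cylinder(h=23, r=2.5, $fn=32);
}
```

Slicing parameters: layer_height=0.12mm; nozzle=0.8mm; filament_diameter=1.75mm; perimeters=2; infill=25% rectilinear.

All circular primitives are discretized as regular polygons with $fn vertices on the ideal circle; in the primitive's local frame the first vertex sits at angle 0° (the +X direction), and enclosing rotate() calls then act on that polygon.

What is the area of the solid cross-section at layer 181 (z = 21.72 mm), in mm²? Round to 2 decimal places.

At z = 21.72 mm: the cylinder is absent (z outside [0, 6]); the cylinder at (15.5, 10.5) is absent (z outside [2, 11]); the cylinder at (6, -3.5) is absent (z outside [2, 9]); the r=2.5 cylinder at (3.5, 5) gives a regular 32-gon of circumradius 2.5 (constant along its height) (area = (32/2)·2.500²·sin(360°/32) = 19.51 mm²); Combining (union): only the r=2.5 cylinder at (3.5, 5) is present, so the union is just that shape — area = 19.51 mm². Overall, the cross-section is a single solid region. Net area = 19.51 mm².

19.51 mm²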